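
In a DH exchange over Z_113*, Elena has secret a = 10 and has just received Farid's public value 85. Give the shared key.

Shared key K = 85^10 mod 113.
85^1 ≡ 85 (mod 113)
85^2 = (85^1)^2 ≡ 85^2 = 7225 ≡ 106 (mod 113)
85^4 = (85^2)^2 ≡ 106^2 = 11236 ≡ 49 (mod 113)
85^8 = (85^4)^2 ≡ 49^2 = 2401 ≡ 28 (mod 113)
85^10 = 85^8 · 85^2 ≡ 28 · 106 ≡ 30 (mod 113).

30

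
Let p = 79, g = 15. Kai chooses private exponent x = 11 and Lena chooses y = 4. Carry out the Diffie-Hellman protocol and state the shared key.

52

Lena sends B = g^y mod p = 15^4 mod 79.
15^1 ≡ 15 (mod 79)
15^2 = (15^1)^2 ≡ 15^2 = 225 ≡ 67 (mod 79)
15^4 = (15^2)^2 ≡ 67^2 = 4489 ≡ 65 (mod 79)
So B = 65. Kai then computes K = B^x mod p = 65^11 mod 79.
65^1 ≡ 65 (mod 79)
65^2 = (65^1)^2 ≡ 65^2 = 4225 ≡ 38 (mod 79)
65^4 = (65^2)^2 ≡ 38^2 = 1444 ≡ 22 (mod 79)
65^8 = (65^4)^2 ≡ 22^2 = 484 ≡ 10 (mod 79)
65^11 = 65^8 · 65^2 · 65^1 ≡ 10 · 38 · 65 ≡ 52 (mod 79).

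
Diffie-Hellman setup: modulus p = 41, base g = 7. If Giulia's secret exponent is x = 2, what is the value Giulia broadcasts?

8

Public value = 7^2 (mod 41).
7^1 ≡ 7 (mod 41)
7^2 = (7^1)^2 ≡ 7^2 = 49 ≡ 8 (mod 41)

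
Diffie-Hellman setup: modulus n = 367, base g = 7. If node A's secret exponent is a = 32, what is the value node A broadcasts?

329

Public value = 7^32 mod 367.
7^1 ≡ 7 (mod 367)
7^2 = (7^1)^2 ≡ 7^2 = 49 ≡ 49 (mod 367)
7^4 = (7^2)^2 ≡ 49^2 = 2401 ≡ 199 (mod 367)
7^8 = (7^4)^2 ≡ 199^2 = 39601 ≡ 332 (mod 367)
7^16 = (7^8)^2 ≡ 332^2 = 110224 ≡ 124 (mod 367)
7^32 = (7^16)^2 ≡ 124^2 = 15376 ≡ 329 (mod 367)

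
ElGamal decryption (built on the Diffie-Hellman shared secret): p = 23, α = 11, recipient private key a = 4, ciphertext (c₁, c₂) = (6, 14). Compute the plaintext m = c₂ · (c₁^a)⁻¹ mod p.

19

Shared mask s = c₁^a mod p = 6^4 mod 23.
6^1 ≡ 6 (mod 23)
6^2 = (6^1)^2 ≡ 6^2 = 36 ≡ 13 (mod 23)
6^4 = (6^2)^2 ≡ 13^2 = 169 ≡ 8 (mod 23)
So s = 8; s⁻¹ ≡ 3 (mod 23).
m = c₂ · s⁻¹ mod 23 = 14 · 3 mod 23 = 19.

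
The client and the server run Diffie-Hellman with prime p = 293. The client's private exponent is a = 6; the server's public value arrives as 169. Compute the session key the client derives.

Shared key K = 169^6 mod 293.
169^1 ≡ 169 (mod 293)
169^2 = (169^1)^2 ≡ 169^2 = 28561 ≡ 140 (mod 293)
169^4 = (169^2)^2 ≡ 140^2 = 19600 ≡ 262 (mod 293)
169^6 = 169^4 · 169^2 ≡ 262 · 140 ≡ 55 (mod 293).

55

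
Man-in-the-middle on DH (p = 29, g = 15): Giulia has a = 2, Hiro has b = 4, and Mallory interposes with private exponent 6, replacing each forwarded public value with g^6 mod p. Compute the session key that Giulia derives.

Giulia receives Mallory's public value M = 15^6 mod 29 instead of the honest one.
15^1 ≡ 15 (mod 29)
15^2 = (15^1)^2 ≡ 15^2 = 225 ≡ 22 (mod 29)
15^4 = (15^2)^2 ≡ 22^2 = 484 ≡ 20 (mod 29)
15^6 = 15^4 · 15^2 ≡ 20 · 22 ≡ 5 (mod 29).
So M = 5. Giulia computes K = M^2 mod 29.
5^1 ≡ 5 (mod 29)
5^2 = (5^1)^2 ≡ 5^2 = 25 ≡ 25 (mod 29)

25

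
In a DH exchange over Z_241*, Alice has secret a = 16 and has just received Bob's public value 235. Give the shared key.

98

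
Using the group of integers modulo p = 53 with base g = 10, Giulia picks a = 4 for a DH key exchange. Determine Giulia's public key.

Public value = 10^{4} \pmod{53}.
10^1 ≡ 10 (mod 53)
10^2 = (10^1)^2 ≡ 10^2 = 100 ≡ 47 (mod 53)
10^4 = (10^2)^2 ≡ 47^2 = 2209 ≡ 36 (mod 53)

36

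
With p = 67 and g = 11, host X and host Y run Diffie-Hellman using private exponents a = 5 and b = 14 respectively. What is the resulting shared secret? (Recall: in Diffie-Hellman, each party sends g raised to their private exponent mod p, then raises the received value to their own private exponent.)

Host Y sends B = g^b mod p = 11^14 mod 67.
11^1 ≡ 11 (mod 67)
11^2 = (11^1)^2 ≡ 11^2 = 121 ≡ 54 (mod 67)
11^4 = (11^2)^2 ≡ 54^2 = 2916 ≡ 35 (mod 67)
11^8 = (11^4)^2 ≡ 35^2 = 1225 ≡ 19 (mod 67)
11^14 = 11^8 · 11^4 · 11^2 ≡ 19 · 35 · 54 ≡ 65 (mod 67).
So B = 65. Host X then computes K = B^a mod p = 65^5 mod 67.
65^1 ≡ 65 (mod 67)
65^2 = (65^1)^2 ≡ 65^2 = 4225 ≡ 4 (mod 67)
65^4 = (65^2)^2 ≡ 4^2 = 16 ≡ 16 (mod 67)
65^5 = 65^4 · 65^1 ≡ 16 · 65 ≡ 35 (mod 67).

35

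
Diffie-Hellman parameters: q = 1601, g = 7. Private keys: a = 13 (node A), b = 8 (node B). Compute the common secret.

1196

Node A sends A = g^a mod q = 7^13 mod 1601.
7^1 ≡ 7 (mod 1601)
7^2 = (7^1)^2 ≡ 7^2 = 49 ≡ 49 (mod 1601)
7^4 = (7^2)^2 ≡ 49^2 = 2401 ≡ 800 (mod 1601)
7^8 = (7^4)^2 ≡ 800^2 = 640000 ≡ 1201 (mod 1601)
7^13 = 7^8 · 7^4 · 7^1 ≡ 1201 · 800 · 7 ≡ 1400 (mod 1601).
So A = 1400. Node B then computes K = A^b mod q = 1400^8 mod 1601.
1400^1 ≡ 1400 (mod 1601)
1400^2 = (1400^1)^2 ≡ 1400^2 = 1960000 ≡ 376 (mod 1601)
1400^4 = (1400^2)^2 ≡ 376^2 = 141376 ≡ 488 (mod 1601)
1400^8 = (1400^4)^2 ≡ 488^2 = 238144 ≡ 1196 (mod 1601)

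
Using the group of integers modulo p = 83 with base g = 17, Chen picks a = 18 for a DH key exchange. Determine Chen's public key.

11

Public value = 17^18 (mod 83).
17^1 ≡ 17 (mod 83)
17^2 = (17^1)^2 ≡ 17^2 = 289 ≡ 40 (mod 83)
17^4 = (17^2)^2 ≡ 40^2 = 1600 ≡ 23 (mod 83)
17^8 = (17^4)^2 ≡ 23^2 = 529 ≡ 31 (mod 83)
17^16 = (17^8)^2 ≡ 31^2 = 961 ≡ 48 (mod 83)
17^18 = 17^16 · 17^2 ≡ 48 · 40 ≡ 11 (mod 83).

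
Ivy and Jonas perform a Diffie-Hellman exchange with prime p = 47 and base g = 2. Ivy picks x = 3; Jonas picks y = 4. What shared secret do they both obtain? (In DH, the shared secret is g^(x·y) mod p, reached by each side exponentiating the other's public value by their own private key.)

Jonas sends B = g^y mod p = 2^4 mod 47.
2^1 ≡ 2 (mod 47)
2^2 = (2^1)^2 ≡ 2^2 = 4 ≡ 4 (mod 47)
2^4 = (2^2)^2 ≡ 4^2 = 16 ≡ 16 (mod 47)
So B = 16. Ivy then computes K = B^x mod p = 16^3 mod 47.
16^1 ≡ 16 (mod 47)
16^2 = (16^1)^2 ≡ 16^2 = 256 ≡ 21 (mod 47)
16^3 = 16^2 · 16^1 ≡ 21 · 16 ≡ 7 (mod 47).

7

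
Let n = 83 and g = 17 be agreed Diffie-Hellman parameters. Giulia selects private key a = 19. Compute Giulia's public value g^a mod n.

Public value = 17^19 mod 83.
17^1 ≡ 17 (mod 83)
17^2 = (17^1)^2 ≡ 17^2 = 289 ≡ 40 (mod 83)
17^4 = (17^2)^2 ≡ 40^2 = 1600 ≡ 23 (mod 83)
17^8 = (17^4)^2 ≡ 23^2 = 529 ≡ 31 (mod 83)
17^16 = (17^8)^2 ≡ 31^2 = 961 ≡ 48 (mod 83)
17^19 = 17^16 · 17^2 · 17^1 ≡ 48 · 40 · 17 ≡ 21 (mod 83).

21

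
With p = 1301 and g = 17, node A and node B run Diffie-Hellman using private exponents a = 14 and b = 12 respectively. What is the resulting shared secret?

486

Node B sends B = g^b mod p = 17^12 mod 1301.
17^1 ≡ 17 (mod 1301)
17^2 = (17^1)^2 ≡ 17^2 = 289 ≡ 289 (mod 1301)
17^4 = (17^2)^2 ≡ 289^2 = 83521 ≡ 257 (mod 1301)
17^8 = (17^4)^2 ≡ 257^2 = 66049 ≡ 999 (mod 1301)
17^12 = 17^8 · 17^4 ≡ 999 · 257 ≡ 446 (mod 1301).
So B = 446. Node A then computes K = B^a mod p = 446^14 mod 1301.
446^1 ≡ 446 (mod 1301)
446^2 = (446^1)^2 ≡ 446^2 = 198916 ≡ 1164 (mod 1301)
446^4 = (446^2)^2 ≡ 1164^2 = 1354896 ≡ 555 (mod 1301)
446^8 = (446^4)^2 ≡ 555^2 = 308025 ≡ 989 (mod 1301)
446^14 = 446^8 · 446^4 · 446^2 ≡ 989 · 555 · 1164 ≡ 486 (mod 1301).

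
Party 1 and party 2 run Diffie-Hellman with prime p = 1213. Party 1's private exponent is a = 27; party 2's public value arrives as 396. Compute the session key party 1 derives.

1095

Shared key K = 396^27 mod 1213.
396^1 ≡ 396 (mod 1213)
396^2 = (396^1)^2 ≡ 396^2 = 156816 ≡ 339 (mod 1213)
396^4 = (396^2)^2 ≡ 339^2 = 114921 ≡ 899 (mod 1213)
396^8 = (396^4)^2 ≡ 899^2 = 808201 ≡ 343 (mod 1213)
396^16 = (396^8)^2 ≡ 343^2 = 117649 ≡ 1201 (mod 1213)
396^27 = 396^16 · 396^8 · 396^2 · 396^1 ≡ 1201 · 343 · 339 · 396 ≡ 1095 (mod 1213).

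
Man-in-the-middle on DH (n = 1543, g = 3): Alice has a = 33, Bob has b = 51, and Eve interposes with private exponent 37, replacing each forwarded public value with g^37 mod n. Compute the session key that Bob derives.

Bob receives Eve's public value M = 3^37 mod 1543 instead of the honest one.
3^1 ≡ 3 (mod 1543)
3^2 = (3^1)^2 ≡ 3^2 = 9 ≡ 9 (mod 1543)
3^4 = (3^2)^2 ≡ 9^2 = 81 ≡ 81 (mod 1543)
3^8 = (3^4)^2 ≡ 81^2 = 6561 ≡ 389 (mod 1543)
3^16 = (3^8)^2 ≡ 389^2 = 151321 ≡ 107 (mod 1543)
3^32 = (3^16)^2 ≡ 107^2 = 11449 ≡ 648 (mod 1543)
3^37 = 3^32 · 3^4 · 3^1 ≡ 648 · 81 · 3 ≡ 78 (mod 1543).
So M = 78. Bob computes K = M^51 mod 1543.
78^1 ≡ 78 (mod 1543)
78^2 = (78^1)^2 ≡ 78^2 = 6084 ≡ 1455 (mod 1543)
78^4 = (78^2)^2 ≡ 1455^2 = 2117025 ≡ 29 (mod 1543)
78^8 = (78^4)^2 ≡ 29^2 = 841 ≡ 841 (mod 1543)
78^16 = (78^8)^2 ≡ 841^2 = 707281 ≡ 587 (mod 1543)
78^32 = (78^16)^2 ≡ 587^2 = 344569 ≡ 480 (mod 1543)
78^51 = 78^32 · 78^16 · 78^2 · 78^1 ≡ 480 · 587 · 1455 · 78 ≡ 189 (mod 1543).

189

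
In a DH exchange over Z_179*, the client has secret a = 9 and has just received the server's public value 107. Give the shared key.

Shared key K = 107^9 mod 179.
107^1 ≡ 107 (mod 179)
107^2 = (107^1)^2 ≡ 107^2 = 11449 ≡ 172 (mod 179)
107^4 = (107^2)^2 ≡ 172^2 = 29584 ≡ 49 (mod 179)
107^8 = (107^4)^2 ≡ 49^2 = 2401 ≡ 74 (mod 179)
107^9 = 107^8 · 107^1 ≡ 74 · 107 ≡ 42 (mod 179).

42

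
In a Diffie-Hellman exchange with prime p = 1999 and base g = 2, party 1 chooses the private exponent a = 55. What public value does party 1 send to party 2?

557

Public value = 2^55 mod 1999.
2^1 ≡ 2 (mod 1999)
2^2 = (2^1)^2 ≡ 2^2 = 4 ≡ 4 (mod 1999)
2^4 = (2^2)^2 ≡ 4^2 = 16 ≡ 16 (mod 1999)
2^8 = (2^4)^2 ≡ 16^2 = 256 ≡ 256 (mod 1999)
2^16 = (2^8)^2 ≡ 256^2 = 65536 ≡ 1568 (mod 1999)
2^32 = (2^16)^2 ≡ 1568^2 = 2458624 ≡ 1853 (mod 1999)
2^55 = 2^32 · 2^16 · 2^4 · 2^2 · 2^1 ≡ 1853 · 1568 · 16 · 4 · 2 ≡ 557 (mod 1999).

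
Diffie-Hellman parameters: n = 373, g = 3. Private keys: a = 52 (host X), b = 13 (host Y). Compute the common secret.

93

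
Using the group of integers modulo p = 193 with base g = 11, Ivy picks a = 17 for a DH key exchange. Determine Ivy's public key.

74

Public value = 11^17 (mod 193).
11^1 ≡ 11 (mod 193)
11^2 = (11^1)^2 ≡ 11^2 = 121 ≡ 121 (mod 193)
11^4 = (11^2)^2 ≡ 121^2 = 14641 ≡ 166 (mod 193)
11^8 = (11^4)^2 ≡ 166^2 = 27556 ≡ 150 (mod 193)
11^16 = (11^8)^2 ≡ 150^2 = 22500 ≡ 112 (mod 193)
11^17 = 11^16 · 11^1 ≡ 112 · 11 ≡ 74 (mod 193).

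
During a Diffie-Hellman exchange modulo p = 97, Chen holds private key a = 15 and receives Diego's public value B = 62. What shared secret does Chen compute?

Shared key K = 62^15 mod 97.
62^1 ≡ 62 (mod 97)
62^2 = (62^1)^2 ≡ 62^2 = 3844 ≡ 61 (mod 97)
62^4 = (62^2)^2 ≡ 61^2 = 3721 ≡ 35 (mod 97)
62^8 = (62^4)^2 ≡ 35^2 = 1225 ≡ 61 (mod 97)
62^15 = 62^8 · 62^4 · 62^2 · 62^1 ≡ 61 · 35 · 61 · 62 ≡ 96 (mod 97).

96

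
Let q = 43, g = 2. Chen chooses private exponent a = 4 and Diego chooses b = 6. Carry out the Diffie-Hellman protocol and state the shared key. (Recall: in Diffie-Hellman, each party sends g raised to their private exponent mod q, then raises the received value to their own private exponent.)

35

Chen sends A = g^a mod q = 2^4 mod 43.
2^1 ≡ 2 (mod 43)
2^2 = (2^1)^2 ≡ 2^2 = 4 ≡ 4 (mod 43)
2^4 = (2^2)^2 ≡ 4^2 = 16 ≡ 16 (mod 43)
So A = 16. Diego then computes K = A^b mod q = 16^6 mod 43.
16^1 ≡ 16 (mod 43)
16^2 = (16^1)^2 ≡ 16^2 = 256 ≡ 41 (mod 43)
16^4 = (16^2)^2 ≡ 41^2 = 1681 ≡ 4 (mod 43)
16^6 = 16^4 · 16^2 ≡ 4 · 41 ≡ 35 (mod 43).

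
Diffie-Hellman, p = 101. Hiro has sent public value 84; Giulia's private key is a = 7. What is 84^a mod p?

Shared key K = 84^7 mod 101.
84^1 ≡ 84 (mod 101)
84^2 = (84^1)^2 ≡ 84^2 = 7056 ≡ 87 (mod 101)
84^4 = (84^2)^2 ≡ 87^2 = 7569 ≡ 95 (mod 101)
84^7 = 84^4 · 84^2 · 84^1 ≡ 95 · 87 · 84 ≡ 87 (mod 101).

87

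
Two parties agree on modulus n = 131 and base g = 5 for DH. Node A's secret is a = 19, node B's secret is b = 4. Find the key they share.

102

Node B sends B = g^b mod n = 5^4 mod 131.
5^1 ≡ 5 (mod 131)
5^2 = (5^1)^2 ≡ 5^2 = 25 ≡ 25 (mod 131)
5^4 = (5^2)^2 ≡ 25^2 = 625 ≡ 101 (mod 131)
So B = 101. Node A then computes K = B^a mod n = 101^19 mod 131.
101^1 ≡ 101 (mod 131)
101^2 = (101^1)^2 ≡ 101^2 = 10201 ≡ 114 (mod 131)
101^4 = (101^2)^2 ≡ 114^2 = 12996 ≡ 27 (mod 131)
101^8 = (101^4)^2 ≡ 27^2 = 729 ≡ 74 (mod 131)
101^16 = (101^8)^2 ≡ 74^2 = 5476 ≡ 105 (mod 131)
101^19 = 101^16 · 101^2 · 101^1 ≡ 105 · 114 · 101 ≡ 102 (mod 131).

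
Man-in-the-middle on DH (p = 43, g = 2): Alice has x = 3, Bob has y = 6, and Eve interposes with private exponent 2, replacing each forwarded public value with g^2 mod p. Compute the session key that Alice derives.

Alice receives Eve's public value M = 2^2 mod 43 instead of the honest one.
2^1 ≡ 2 (mod 43)
2^2 = (2^1)^2 ≡ 2^2 = 4 ≡ 4 (mod 43)
So M = 4. Alice computes K = M^3 mod 43.
4^1 ≡ 4 (mod 43)
4^2 = (4^1)^2 ≡ 4^2 = 16 ≡ 16 (mod 43)
4^3 = 4^2 · 4^1 ≡ 16 · 4 ≡ 21 (mod 43).

21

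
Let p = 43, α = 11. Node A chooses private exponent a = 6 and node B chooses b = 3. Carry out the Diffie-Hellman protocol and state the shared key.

21

Node B sends B = α^b mod p = 11^3 mod 43.
11^1 ≡ 11 (mod 43)
11^2 = (11^1)^2 ≡ 11^2 = 121 ≡ 35 (mod 43)
11^3 = 11^2 · 11^1 ≡ 35 · 11 ≡ 41 (mod 43).
So B = 41. Node A then computes K = B^a mod p = 41^6 mod 43.
41^1 ≡ 41 (mod 43)
41^2 = (41^1)^2 ≡ 41^2 = 1681 ≡ 4 (mod 43)
41^4 = (41^2)^2 ≡ 4^2 = 16 ≡ 16 (mod 43)
41^6 = 41^4 · 41^2 ≡ 16 · 4 ≡ 21 (mod 43).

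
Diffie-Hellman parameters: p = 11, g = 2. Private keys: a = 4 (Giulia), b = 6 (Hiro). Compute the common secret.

Hiro sends B = g^b mod p = 2^6 mod 11.
2^1 ≡ 2 (mod 11)
2^2 = (2^1)^2 ≡ 2^2 = 4 ≡ 4 (mod 11)
2^4 = (2^2)^2 ≡ 4^2 = 16 ≡ 5 (mod 11)
2^6 = 2^4 · 2^2 ≡ 5 · 4 ≡ 9 (mod 11).
So B = 9. Giulia then computes K = B^a mod p = 9^4 mod 11.
9^1 ≡ 9 (mod 11)
9^2 = (9^1)^2 ≡ 9^2 = 81 ≡ 4 (mod 11)
9^4 = (9^2)^2 ≡ 4^2 = 16 ≡ 5 (mod 11)

5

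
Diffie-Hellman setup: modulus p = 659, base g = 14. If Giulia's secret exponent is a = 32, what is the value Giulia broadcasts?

Public value = 14^32 mod 659.
14^1 ≡ 14 (mod 659)
14^2 = (14^1)^2 ≡ 14^2 = 196 ≡ 196 (mod 659)
14^4 = (14^2)^2 ≡ 196^2 = 38416 ≡ 194 (mod 659)
14^8 = (14^4)^2 ≡ 194^2 = 37636 ≡ 73 (mod 659)
14^16 = (14^8)^2 ≡ 73^2 = 5329 ≡ 57 (mod 659)
14^32 = (14^16)^2 ≡ 57^2 = 3249 ≡ 613 (mod 659)

613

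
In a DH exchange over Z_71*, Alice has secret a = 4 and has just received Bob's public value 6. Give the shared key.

Shared key K = 6^4 mod 71.
6^1 ≡ 6 (mod 71)
6^2 = (6^1)^2 ≡ 6^2 = 36 ≡ 36 (mod 71)
6^4 = (6^2)^2 ≡ 36^2 = 1296 ≡ 18 (mod 71)

18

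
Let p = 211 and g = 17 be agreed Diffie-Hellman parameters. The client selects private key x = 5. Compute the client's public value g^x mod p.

Public value = 17^5 mod 211.
17^1 ≡ 17 (mod 211)
17^2 = (17^1)^2 ≡ 17^2 = 289 ≡ 78 (mod 211)
17^4 = (17^2)^2 ≡ 78^2 = 6084 ≡ 176 (mod 211)
17^5 = 17^4 · 17^1 ≡ 176 · 17 ≡ 38 (mod 211).

38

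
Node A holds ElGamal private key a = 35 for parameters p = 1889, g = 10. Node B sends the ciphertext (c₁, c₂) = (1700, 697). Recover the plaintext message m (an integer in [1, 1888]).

1256

Shared mask s = c₁^a mod p = 1700^35 mod 1889.
1700^1 ≡ 1700 (mod 1889)
1700^2 = (1700^1)^2 ≡ 1700^2 = 2890000 ≡ 1719 (mod 1889)
1700^4 = (1700^2)^2 ≡ 1719^2 = 2954961 ≡ 565 (mod 1889)
1700^8 = (1700^4)^2 ≡ 565^2 = 319225 ≡ 1873 (mod 1889)
1700^16 = (1700^8)^2 ≡ 1873^2 = 3508129 ≡ 256 (mod 1889)
1700^32 = (1700^16)^2 ≡ 256^2 = 65536 ≡ 1310 (mod 1889)
1700^35 = 1700^32 · 1700^2 · 1700^1 ≡ 1310 · 1719 · 1700 ≡ 1491 (mod 1889).
So s = 1491; s⁻¹ ≡ 1571 (mod 1889).
m = c₂ · s⁻¹ mod 1889 = 697 · 1571 mod 1889 = 1256.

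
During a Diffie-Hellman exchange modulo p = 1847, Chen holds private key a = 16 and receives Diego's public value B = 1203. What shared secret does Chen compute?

1422

Shared key K = 1203^16 mod 1847.
1203^1 ≡ 1203 (mod 1847)
1203^2 = (1203^1)^2 ≡ 1203^2 = 1447209 ≡ 1008 (mod 1847)
1203^4 = (1203^2)^2 ≡ 1008^2 = 1016064 ≡ 214 (mod 1847)
1203^8 = (1203^4)^2 ≡ 214^2 = 45796 ≡ 1468 (mod 1847)
1203^16 = (1203^8)^2 ≡ 1468^2 = 2155024 ≡ 1422 (mod 1847)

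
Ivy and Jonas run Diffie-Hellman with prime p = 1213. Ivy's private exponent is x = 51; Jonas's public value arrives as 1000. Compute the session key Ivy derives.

Shared key K = 1000^51 mod 1213.
1000^1 ≡ 1000 (mod 1213)
1000^2 = (1000^1)^2 ≡ 1000^2 = 1000000 ≡ 488 (mod 1213)
1000^4 = (1000^2)^2 ≡ 488^2 = 238144 ≡ 396 (mod 1213)
1000^8 = (1000^4)^2 ≡ 396^2 = 156816 ≡ 339 (mod 1213)
1000^16 = (1000^8)^2 ≡ 339^2 = 114921 ≡ 899 (mod 1213)
1000^32 = (1000^16)^2 ≡ 899^2 = 808201 ≡ 343 (mod 1213)
1000^51 = 1000^32 · 1000^16 · 1000^2 · 1000^1 ≡ 343 · 899 · 488 · 1000 ≡ 756 (mod 1213).

756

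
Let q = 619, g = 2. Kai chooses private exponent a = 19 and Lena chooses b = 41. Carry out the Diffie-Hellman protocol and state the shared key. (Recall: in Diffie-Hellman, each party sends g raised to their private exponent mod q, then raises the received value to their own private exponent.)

Lena sends B = g^b mod q = 2^41 mod 619.
2^1 ≡ 2 (mod 619)
2^2 = (2^1)^2 ≡ 2^2 = 4 ≡ 4 (mod 619)
2^4 = (2^2)^2 ≡ 4^2 = 16 ≡ 16 (mod 619)
2^8 = (2^4)^2 ≡ 16^2 = 256 ≡ 256 (mod 619)
2^16 = (2^8)^2 ≡ 256^2 = 65536 ≡ 541 (mod 619)
2^32 = (2^16)^2 ≡ 541^2 = 292681 ≡ 513 (mod 619)
2^41 = 2^32 · 2^8 · 2^1 ≡ 513 · 256 · 2 ≡ 200 (mod 619).
So B = 200. Kai then computes K = B^a mod q = 200^19 mod 619.
200^1 ≡ 200 (mod 619)
200^2 = (200^1)^2 ≡ 200^2 = 40000 ≡ 384 (mod 619)
200^4 = (200^2)^2 ≡ 384^2 = 147456 ≡ 134 (mod 619)
200^8 = (200^4)^2 ≡ 134^2 = 17956 ≡ 5 (mod 619)
200^16 = (200^8)^2 ≡ 5^2 = 25 ≡ 25 (mod 619)
200^19 = 200^16 · 200^2 · 200^1 ≡ 25 · 384 · 200 ≡ 481 (mod 619).

481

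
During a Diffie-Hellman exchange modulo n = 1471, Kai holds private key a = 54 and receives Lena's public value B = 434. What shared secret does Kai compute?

564

Shared key K = 434^54 mod 1471.
434^1 ≡ 434 (mod 1471)
434^2 = (434^1)^2 ≡ 434^2 = 188356 ≡ 68 (mod 1471)
434^4 = (434^2)^2 ≡ 68^2 = 4624 ≡ 211 (mod 1471)
434^8 = (434^4)^2 ≡ 211^2 = 44521 ≡ 391 (mod 1471)
434^16 = (434^8)^2 ≡ 391^2 = 152881 ≡ 1368 (mod 1471)
434^32 = (434^16)^2 ≡ 1368^2 = 1871424 ≡ 312 (mod 1471)
434^54 = 434^32 · 434^16 · 434^4 · 434^2 ≡ 312 · 1368 · 211 · 68 ≡ 564 (mod 1471).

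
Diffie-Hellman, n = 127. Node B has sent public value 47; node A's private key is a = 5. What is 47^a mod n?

Shared key K = 47^5 mod 127.
47^1 ≡ 47 (mod 127)
47^2 = (47^1)^2 ≡ 47^2 = 2209 ≡ 50 (mod 127)
47^4 = (47^2)^2 ≡ 50^2 = 2500 ≡ 87 (mod 127)
47^5 = 47^4 · 47^1 ≡ 87 · 47 ≡ 25 (mod 127).

25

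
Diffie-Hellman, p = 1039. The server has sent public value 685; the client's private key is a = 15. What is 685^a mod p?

461

Shared key K = 685^15 mod 1039.
685^1 ≡ 685 (mod 1039)
685^2 = (685^1)^2 ≡ 685^2 = 469225 ≡ 636 (mod 1039)
685^4 = (685^2)^2 ≡ 636^2 = 404496 ≡ 325 (mod 1039)
685^8 = (685^4)^2 ≡ 325^2 = 105625 ≡ 686 (mod 1039)
685^15 = 685^8 · 685^4 · 685^2 · 685^1 ≡ 686 · 325 · 636 · 685 ≡ 461 (mod 1039).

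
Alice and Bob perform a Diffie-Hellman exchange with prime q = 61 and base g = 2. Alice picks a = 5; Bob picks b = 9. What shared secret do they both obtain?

50

Alice sends A = g^a mod q = 2^5 mod 61.
2^1 ≡ 2 (mod 61)
2^2 = (2^1)^2 ≡ 2^2 = 4 ≡ 4 (mod 61)
2^4 = (2^2)^2 ≡ 4^2 = 16 ≡ 16 (mod 61)
2^5 = 2^4 · 2^1 ≡ 16 · 2 ≡ 32 (mod 61).
So A = 32. Bob then computes K = A^b mod q = 32^9 mod 61.
32^1 ≡ 32 (mod 61)
32^2 = (32^1)^2 ≡ 32^2 = 1024 ≡ 48 (mod 61)
32^4 = (32^2)^2 ≡ 48^2 = 2304 ≡ 47 (mod 61)
32^8 = (32^4)^2 ≡ 47^2 = 2209 ≡ 13 (mod 61)
32^9 = 32^8 · 32^1 ≡ 13 · 32 ≡ 50 (mod 61).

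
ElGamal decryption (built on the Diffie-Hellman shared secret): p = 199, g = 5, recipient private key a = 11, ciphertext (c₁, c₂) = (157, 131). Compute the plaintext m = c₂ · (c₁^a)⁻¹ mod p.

Shared mask s = c₁^a mod p = 157^11 mod 199.
157^1 ≡ 157 (mod 199)
157^2 = (157^1)^2 ≡ 157^2 = 24649 ≡ 172 (mod 199)
157^4 = (157^2)^2 ≡ 172^2 = 29584 ≡ 132 (mod 199)
157^8 = (157^4)^2 ≡ 132^2 = 17424 ≡ 111 (mod 199)
157^11 = 157^8 · 157^2 · 157^1 ≡ 111 · 172 · 157 ≡ 106 (mod 199).
So s = 106; s⁻¹ ≡ 92 (mod 199).
m = c₂ · s⁻¹ mod 199 = 131 · 92 mod 199 = 112.

112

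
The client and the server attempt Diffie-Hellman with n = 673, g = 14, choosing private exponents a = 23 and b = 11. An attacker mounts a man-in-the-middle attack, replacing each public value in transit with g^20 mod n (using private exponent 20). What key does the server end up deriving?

81

The server receives an attacker's public value M = 14^20 mod 673 instead of the honest one.
14^1 ≡ 14 (mod 673)
14^2 = (14^1)^2 ≡ 14^2 = 196 ≡ 196 (mod 673)
14^4 = (14^2)^2 ≡ 196^2 = 38416 ≡ 55 (mod 673)
14^8 = (14^4)^2 ≡ 55^2 = 3025 ≡ 333 (mod 673)
14^16 = (14^8)^2 ≡ 333^2 = 110889 ≡ 517 (mod 673)
14^20 = 14^16 · 14^4 ≡ 517 · 55 ≡ 169 (mod 673).
So M = 169. The server computes K = M^11 mod 673.
169^1 ≡ 169 (mod 673)
169^2 = (169^1)^2 ≡ 169^2 = 28561 ≡ 295 (mod 673)
169^4 = (169^2)^2 ≡ 295^2 = 87025 ≡ 208 (mod 673)
169^8 = (169^4)^2 ≡ 208^2 = 43264 ≡ 192 (mod 673)
169^11 = 169^8 · 169^2 · 169^1 ≡ 192 · 295 · 169 ≡ 81 (mod 673).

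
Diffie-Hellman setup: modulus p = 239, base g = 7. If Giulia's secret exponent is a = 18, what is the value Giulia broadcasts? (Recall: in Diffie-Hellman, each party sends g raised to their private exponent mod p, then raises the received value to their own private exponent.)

Public value = 7^{18} \pmod{239}.
7^1 ≡ 7 (mod 239)
7^2 = (7^1)^2 ≡ 7^2 = 49 ≡ 49 (mod 239)
7^4 = (7^2)^2 ≡ 49^2 = 2401 ≡ 11 (mod 239)
7^8 = (7^4)^2 ≡ 11^2 = 121 ≡ 121 (mod 239)
7^16 = (7^8)^2 ≡ 121^2 = 14641 ≡ 62 (mod 239)
7^18 = 7^16 · 7^2 ≡ 62 · 49 ≡ 170 (mod 239).

170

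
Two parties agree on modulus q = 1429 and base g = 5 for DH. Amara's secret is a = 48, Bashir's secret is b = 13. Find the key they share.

Amara sends A = g^a mod q = 5^48 mod 1429.
5^1 ≡ 5 (mod 1429)
5^2 = (5^1)^2 ≡ 5^2 = 25 ≡ 25 (mod 1429)
5^4 = (5^2)^2 ≡ 25^2 = 625 ≡ 625 (mod 1429)
5^8 = (5^4)^2 ≡ 625^2 = 390625 ≡ 508 (mod 1429)
5^16 = (5^8)^2 ≡ 508^2 = 258064 ≡ 844 (mod 1429)
5^32 = (5^16)^2 ≡ 844^2 = 712336 ≡ 694 (mod 1429)
5^48 = 5^32 · 5^16 ≡ 694 · 844 ≡ 1275 (mod 1429).
So A = 1275. Bashir then computes K = A^b mod q = 1275^13 mod 1429.
1275^1 ≡ 1275 (mod 1429)
1275^2 = (1275^1)^2 ≡ 1275^2 = 1625625 ≡ 852 (mod 1429)
1275^4 = (1275^2)^2 ≡ 852^2 = 725904 ≡ 1401 (mod 1429)
1275^8 = (1275^4)^2 ≡ 1401^2 = 1962801 ≡ 784 (mod 1429)
1275^13 = 1275^8 · 1275^4 · 1275^1 ≡ 784 · 1401 · 1275 ≡ 1023 (mod 1429).

1023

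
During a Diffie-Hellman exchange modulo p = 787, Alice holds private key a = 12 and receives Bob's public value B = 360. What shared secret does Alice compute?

Shared key K = 360^12 mod 787.
360^1 ≡ 360 (mod 787)
360^2 = (360^1)^2 ≡ 360^2 = 129600 ≡ 532 (mod 787)
360^4 = (360^2)^2 ≡ 532^2 = 283024 ≡ 491 (mod 787)
360^8 = (360^4)^2 ≡ 491^2 = 241081 ≡ 259 (mod 787)
360^12 = 360^8 · 360^4 ≡ 259 · 491 ≡ 462 (mod 787).

462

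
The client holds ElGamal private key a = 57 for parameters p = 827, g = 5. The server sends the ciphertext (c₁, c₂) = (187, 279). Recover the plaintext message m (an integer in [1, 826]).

595

Shared mask s = c₁^a mod p = 187^57 mod 827.
187^1 ≡ 187 (mod 827)
187^2 = (187^1)^2 ≡ 187^2 = 34969 ≡ 235 (mod 827)
187^4 = (187^2)^2 ≡ 235^2 = 55225 ≡ 643 (mod 827)
187^8 = (187^4)^2 ≡ 643^2 = 413449 ≡ 776 (mod 827)
187^16 = (187^8)^2 ≡ 776^2 = 602176 ≡ 120 (mod 827)
187^32 = (187^16)^2 ≡ 120^2 = 14400 ≡ 341 (mod 827)
187^57 = 187^32 · 187^16 · 187^8 · 187^1 ≡ 341 · 120 · 776 · 187 ≡ 644 (mod 827).
So s = 644; s⁻¹ ≡ 592 (mod 827).
m = c₂ · s⁻¹ mod 827 = 279 · 592 mod 827 = 595.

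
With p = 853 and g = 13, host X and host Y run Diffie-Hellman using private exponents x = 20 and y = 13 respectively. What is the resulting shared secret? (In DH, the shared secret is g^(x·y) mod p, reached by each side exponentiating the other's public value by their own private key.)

Host X sends A = g^x mod p = 13^20 mod 853.
13^1 ≡ 13 (mod 853)
13^2 = (13^1)^2 ≡ 13^2 = 169 ≡ 169 (mod 853)
13^4 = (13^2)^2 ≡ 169^2 = 28561 ≡ 412 (mod 853)
13^8 = (13^4)^2 ≡ 412^2 = 169744 ≡ 850 (mod 853)
13^16 = (13^8)^2 ≡ 850^2 = 722500 ≡ 9 (mod 853)
13^20 = 13^16 · 13^4 ≡ 9 · 412 ≡ 296 (mod 853).
So A = 296. Host Y then computes K = A^y mod p = 296^13 mod 853.
296^1 ≡ 296 (mod 853)
296^2 = (296^1)^2 ≡ 296^2 = 87616 ≡ 610 (mod 853)
296^4 = (296^2)^2 ≡ 610^2 = 372100 ≡ 192 (mod 853)
296^8 = (296^4)^2 ≡ 192^2 = 36864 ≡ 185 (mod 853)
296^13 = 296^8 · 296^4 · 296^1 ≡ 185 · 192 · 296 ≡ 695 (mod 853).

695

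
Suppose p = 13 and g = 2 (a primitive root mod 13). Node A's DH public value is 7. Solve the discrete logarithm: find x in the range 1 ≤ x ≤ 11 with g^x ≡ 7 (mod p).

11

Try successive powers of 2 modulo 13:
2^1 ≡ 2
2^2 ≡ 4
2^3 ≡ 8
2^4 ≡ 3
2^5 ≡ 6
2^6 ≡ 12
2^7 ≡ 11
2^8 ≡ 9
2^9 ≡ 5
2^10 ≡ 10
2^11 ≡ 7
Found: x = 11.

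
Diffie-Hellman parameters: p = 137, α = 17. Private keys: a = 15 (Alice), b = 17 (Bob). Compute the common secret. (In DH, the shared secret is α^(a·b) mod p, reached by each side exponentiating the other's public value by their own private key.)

Alice sends A = α^a mod p = 17^15 mod 137.
17^1 ≡ 17 (mod 137)
17^2 = (17^1)^2 ≡ 17^2 = 289 ≡ 15 (mod 137)
17^4 = (17^2)^2 ≡ 15^2 = 225 ≡ 88 (mod 137)
17^8 = (17^4)^2 ≡ 88^2 = 7744 ≡ 72 (mod 137)
17^15 = 17^8 · 17^4 · 17^2 · 17^1 ≡ 72 · 88 · 15 · 17 ≡ 39 (mod 137).
So A = 39. Bob then computes K = A^b mod p = 39^17 mod 137.
39^1 ≡ 39 (mod 137)
39^2 = (39^1)^2 ≡ 39^2 = 1521 ≡ 14 (mod 137)
39^4 = (39^2)^2 ≡ 14^2 = 196 ≡ 59 (mod 137)
39^8 = (39^4)^2 ≡ 59^2 = 3481 ≡ 56 (mod 137)
39^16 = (39^8)^2 ≡ 56^2 = 3136 ≡ 122 (mod 137)
39^17 = 39^16 · 39^1 ≡ 122 · 39 ≡ 100 (mod 137).

100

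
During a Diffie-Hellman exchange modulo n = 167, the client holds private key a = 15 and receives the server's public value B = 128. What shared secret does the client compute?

Shared key K = 128^15 mod 167.
128^1 ≡ 128 (mod 167)
128^2 = (128^1)^2 ≡ 128^2 = 16384 ≡ 18 (mod 167)
128^4 = (128^2)^2 ≡ 18^2 = 324 ≡ 157 (mod 167)
128^8 = (128^4)^2 ≡ 157^2 = 24649 ≡ 100 (mod 167)
128^15 = 128^8 · 128^4 · 128^2 · 128^1 ≡ 100 · 157 · 18 · 128 ≡ 99 (mod 167).

99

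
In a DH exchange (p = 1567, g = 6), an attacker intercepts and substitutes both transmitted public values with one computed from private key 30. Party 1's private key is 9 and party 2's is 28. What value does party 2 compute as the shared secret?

314

Party 2 receives an attacker's public value M = 6^30 mod 1567 instead of the honest one.
6^1 ≡ 6 (mod 1567)
6^2 = (6^1)^2 ≡ 6^2 = 36 ≡ 36 (mod 1567)
6^4 = (6^2)^2 ≡ 36^2 = 1296 ≡ 1296 (mod 1567)
6^8 = (6^4)^2 ≡ 1296^2 = 1679616 ≡ 1359 (mod 1567)
6^16 = (6^8)^2 ≡ 1359^2 = 1846881 ≡ 955 (mod 1567)
6^30 = 6^16 · 6^8 · 6^4 · 6^2 ≡ 955 · 1359 · 1296 · 36 ≡ 1002 (mod 1567).
So M = 1002. Party 2 computes K = M^28 mod 1567.
1002^1 ≡ 1002 (mod 1567)
1002^2 = (1002^1)^2 ≡ 1002^2 = 1004004 ≡ 1124 (mod 1567)
1002^4 = (1002^2)^2 ≡ 1124^2 = 1263376 ≡ 374 (mod 1567)
1002^8 = (1002^4)^2 ≡ 374^2 = 139876 ≡ 413 (mod 1567)
1002^16 = (1002^8)^2 ≡ 413^2 = 170569 ≡ 1333 (mod 1567)
1002^28 = 1002^16 · 1002^8 · 1002^4 ≡ 1333 · 413 · 374 ≡ 314 (mod 1567).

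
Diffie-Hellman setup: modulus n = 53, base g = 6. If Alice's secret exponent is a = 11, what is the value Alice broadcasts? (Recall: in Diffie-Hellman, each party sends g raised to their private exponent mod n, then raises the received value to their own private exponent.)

Public value = 6^11 (mod 53).
6^1 ≡ 6 (mod 53)
6^2 = (6^1)^2 ≡ 6^2 = 36 ≡ 36 (mod 53)
6^4 = (6^2)^2 ≡ 36^2 = 1296 ≡ 24 (mod 53)
6^8 = (6^4)^2 ≡ 24^2 = 576 ≡ 46 (mod 53)
6^11 = 6^8 · 6^2 · 6^1 ≡ 46 · 36 · 6 ≡ 25 (mod 53).

25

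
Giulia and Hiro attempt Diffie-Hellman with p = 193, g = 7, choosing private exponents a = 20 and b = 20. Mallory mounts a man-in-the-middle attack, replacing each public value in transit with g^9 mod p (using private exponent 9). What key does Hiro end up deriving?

Hiro receives Mallory's public value M = 7^9 mod 193 instead of the honest one.
7^1 ≡ 7 (mod 193)
7^2 = (7^1)^2 ≡ 7^2 = 49 ≡ 49 (mod 193)
7^4 = (7^2)^2 ≡ 49^2 = 2401 ≡ 85 (mod 193)
7^8 = (7^4)^2 ≡ 85^2 = 7225 ≡ 84 (mod 193)
7^9 = 7^8 · 7^1 ≡ 84 · 7 ≡ 9 (mod 193).
So M = 9. Hiro computes K = M^20 mod 193.
9^1 ≡ 9 (mod 193)
9^2 = (9^1)^2 ≡ 9^2 = 81 ≡ 81 (mod 193)
9^4 = (9^2)^2 ≡ 81^2 = 6561 ≡ 192 (mod 193)
9^8 = (9^4)^2 ≡ 192^2 = 36864 ≡ 1 (mod 193)
9^16 = (9^8)^2 ≡ 1^2 = 1 ≡ 1 (mod 193)
9^20 = 9^16 · 9^4 ≡ 1 · 192 ≡ 192 (mod 193).

192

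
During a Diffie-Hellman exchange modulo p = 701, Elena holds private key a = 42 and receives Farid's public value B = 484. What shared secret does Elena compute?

Shared key K = 484^42 mod 701.
484^1 ≡ 484 (mod 701)
484^2 = (484^1)^2 ≡ 484^2 = 234256 ≡ 122 (mod 701)
484^4 = (484^2)^2 ≡ 122^2 = 14884 ≡ 163 (mod 701)
484^8 = (484^4)^2 ≡ 163^2 = 26569 ≡ 632 (mod 701)
484^16 = (484^8)^2 ≡ 632^2 = 399424 ≡ 555 (mod 701)
484^32 = (484^16)^2 ≡ 555^2 = 308025 ≡ 286 (mod 701)
484^42 = 484^32 · 484^8 · 484^2 ≡ 286 · 632 · 122 ≡ 387 (mod 701).

387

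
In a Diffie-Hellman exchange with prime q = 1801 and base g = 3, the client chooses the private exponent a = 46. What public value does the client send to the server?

530

Public value = 3^46 (mod 1801).
3^1 ≡ 3 (mod 1801)
3^2 = (3^1)^2 ≡ 3^2 = 9 ≡ 9 (mod 1801)
3^4 = (3^2)^2 ≡ 9^2 = 81 ≡ 81 (mod 1801)
3^8 = (3^4)^2 ≡ 81^2 = 6561 ≡ 1158 (mod 1801)
3^16 = (3^8)^2 ≡ 1158^2 = 1340964 ≡ 1020 (mod 1801)
3^32 = (3^16)^2 ≡ 1020^2 = 1040400 ≡ 1223 (mod 1801)
3^46 = 3^32 · 3^8 · 3^4 · 3^2 ≡ 1223 · 1158 · 81 · 9 ≡ 530 (mod 1801).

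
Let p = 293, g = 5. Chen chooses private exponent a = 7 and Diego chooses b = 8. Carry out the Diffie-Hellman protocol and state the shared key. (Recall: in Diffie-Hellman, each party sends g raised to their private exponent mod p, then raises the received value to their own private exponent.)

Diego sends B = g^b mod p = 5^8 mod 293.
5^1 ≡ 5 (mod 293)
5^2 = (5^1)^2 ≡ 5^2 = 25 ≡ 25 (mod 293)
5^4 = (5^2)^2 ≡ 25^2 = 625 ≡ 39 (mod 293)
5^8 = (5^4)^2 ≡ 39^2 = 1521 ≡ 56 (mod 293)
So B = 56. Chen then computes K = B^a mod p = 56^7 mod 293.
56^1 ≡ 56 (mod 293)
56^2 = (56^1)^2 ≡ 56^2 = 3136 ≡ 206 (mod 293)
56^4 = (56^2)^2 ≡ 206^2 = 42436 ≡ 244 (mod 293)
56^7 = 56^4 · 56^2 · 56^1 ≡ 244 · 206 · 56 ≡ 226 (mod 293).

226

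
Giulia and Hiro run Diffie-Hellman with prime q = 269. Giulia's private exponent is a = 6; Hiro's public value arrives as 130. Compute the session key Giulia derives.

11

Shared key K = 130^6 mod 269.
130^1 ≡ 130 (mod 269)
130^2 = (130^1)^2 ≡ 130^2 = 16900 ≡ 222 (mod 269)
130^4 = (130^2)^2 ≡ 222^2 = 49284 ≡ 57 (mod 269)
130^6 = 130^4 · 130^2 ≡ 57 · 222 ≡ 11 (mod 269).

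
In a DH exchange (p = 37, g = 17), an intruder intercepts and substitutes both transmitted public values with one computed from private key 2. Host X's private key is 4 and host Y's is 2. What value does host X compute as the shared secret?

Host X receives an intruder's public value M = 17^2 mod 37 instead of the honest one.
17^1 ≡ 17 (mod 37)
17^2 = (17^1)^2 ≡ 17^2 = 289 ≡ 30 (mod 37)
So M = 30. Host X computes K = M^4 mod 37.
30^1 ≡ 30 (mod 37)
30^2 = (30^1)^2 ≡ 30^2 = 900 ≡ 12 (mod 37)
30^4 = (30^2)^2 ≡ 12^2 = 144 ≡ 33 (mod 37)

33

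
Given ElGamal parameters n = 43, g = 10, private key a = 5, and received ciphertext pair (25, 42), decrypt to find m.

34

Shared mask s = c₁^a mod n = 25^5 mod 43.
25^1 ≡ 25 (mod 43)
25^2 = (25^1)^2 ≡ 25^2 = 625 ≡ 23 (mod 43)
25^4 = (25^2)^2 ≡ 23^2 = 529 ≡ 13 (mod 43)
25^5 = 25^4 · 25^1 ≡ 13 · 25 ≡ 24 (mod 43).
So s = 24; s⁻¹ ≡ 9 (mod 43).
m = c₂ · s⁻¹ mod 43 = 42 · 9 mod 43 = 34.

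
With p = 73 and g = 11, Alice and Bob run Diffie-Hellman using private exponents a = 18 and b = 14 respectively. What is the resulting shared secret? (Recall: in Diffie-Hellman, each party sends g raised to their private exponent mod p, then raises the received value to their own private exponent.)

72

Alice sends A = g^a mod p = 11^18 mod 73.
11^1 ≡ 11 (mod 73)
11^2 = (11^1)^2 ≡ 11^2 = 121 ≡ 48 (mod 73)
11^4 = (11^2)^2 ≡ 48^2 = 2304 ≡ 41 (mod 73)
11^8 = (11^4)^2 ≡ 41^2 = 1681 ≡ 2 (mod 73)
11^16 = (11^8)^2 ≡ 2^2 = 4 ≡ 4 (mod 73)
11^18 = 11^16 · 11^2 ≡ 4 · 48 ≡ 46 (mod 73).
So A = 46. Bob then computes K = A^b mod p = 46^14 mod 73.
46^1 ≡ 46 (mod 73)
46^2 = (46^1)^2 ≡ 46^2 = 2116 ≡ 72 (mod 73)
46^4 = (46^2)^2 ≡ 72^2 = 5184 ≡ 1 (mod 73)
46^8 = (46^4)^2 ≡ 1^2 = 1 ≡ 1 (mod 73)
46^14 = 46^8 · 46^4 · 46^2 ≡ 1 · 1 · 72 ≡ 72 (mod 73).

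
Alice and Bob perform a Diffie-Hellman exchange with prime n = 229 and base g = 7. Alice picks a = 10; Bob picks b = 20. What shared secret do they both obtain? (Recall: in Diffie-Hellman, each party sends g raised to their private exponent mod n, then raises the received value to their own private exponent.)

Bob sends B = g^b mod n = 7^20 mod 229.
7^1 ≡ 7 (mod 229)
7^2 = (7^1)^2 ≡ 7^2 = 49 ≡ 49 (mod 229)
7^4 = (7^2)^2 ≡ 49^2 = 2401 ≡ 111 (mod 229)
7^8 = (7^4)^2 ≡ 111^2 = 12321 ≡ 184 (mod 229)
7^16 = (7^8)^2 ≡ 184^2 = 33856 ≡ 193 (mod 229)
7^20 = 7^16 · 7^4 ≡ 193 · 111 ≡ 126 (mod 229).
So B = 126. Alice then computes K = B^a mod n = 126^10 mod 229.
126^1 ≡ 126 (mod 229)
126^2 = (126^1)^2 ≡ 126^2 = 15876 ≡ 75 (mod 229)
126^4 = (126^2)^2 ≡ 75^2 = 5625 ≡ 129 (mod 229)
126^8 = (126^4)^2 ≡ 129^2 = 16641 ≡ 153 (mod 229)
126^10 = 126^8 · 126^2 ≡ 153 · 75 ≡ 25 (mod 229).

25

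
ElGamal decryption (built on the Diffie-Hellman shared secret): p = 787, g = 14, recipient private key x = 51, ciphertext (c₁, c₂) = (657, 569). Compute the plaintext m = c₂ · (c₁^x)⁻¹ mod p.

46

Shared mask s = c₁^x mod p = 657^51 mod 787.
657^1 ≡ 657 (mod 787)
657^2 = (657^1)^2 ≡ 657^2 = 431649 ≡ 373 (mod 787)
657^4 = (657^2)^2 ≡ 373^2 = 139129 ≡ 617 (mod 787)
657^8 = (657^4)^2 ≡ 617^2 = 380689 ≡ 568 (mod 787)
657^16 = (657^8)^2 ≡ 568^2 = 322624 ≡ 741 (mod 787)
657^32 = (657^16)^2 ≡ 741^2 = 549081 ≡ 542 (mod 787)
657^51 = 657^32 · 657^16 · 657^2 · 657^1 ≡ 542 · 741 · 373 · 657 ≡ 269 (mod 787).
So s = 269; s⁻¹ ≡ 433 (mod 787).
m = c₂ · s⁻¹ mod 787 = 569 · 433 mod 787 = 46.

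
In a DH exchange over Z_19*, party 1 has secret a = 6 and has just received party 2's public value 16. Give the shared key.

7

Shared key K = 16^6 mod 19.
16^1 ≡ 16 (mod 19)
16^2 = (16^1)^2 ≡ 16^2 = 256 ≡ 9 (mod 19)
16^4 = (16^2)^2 ≡ 9^2 = 81 ≡ 5 (mod 19)
16^6 = 16^4 · 16^2 ≡ 5 · 9 ≡ 7 (mod 19).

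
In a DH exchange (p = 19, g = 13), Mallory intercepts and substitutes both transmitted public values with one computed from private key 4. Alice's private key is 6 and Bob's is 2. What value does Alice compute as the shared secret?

Alice receives Mallory's public value M = 13^4 mod 19 instead of the honest one.
13^1 ≡ 13 (mod 19)
13^2 = (13^1)^2 ≡ 13^2 = 169 ≡ 17 (mod 19)
13^4 = (13^2)^2 ≡ 17^2 = 289 ≡ 4 (mod 19)
So M = 4. Alice computes K = M^6 mod 19.
4^1 ≡ 4 (mod 19)
4^2 = (4^1)^2 ≡ 4^2 = 16 ≡ 16 (mod 19)
4^4 = (4^2)^2 ≡ 16^2 = 256 ≡ 9 (mod 19)
4^6 = 4^4 · 4^2 ≡ 9 · 16 ≡ 11 (mod 19).

11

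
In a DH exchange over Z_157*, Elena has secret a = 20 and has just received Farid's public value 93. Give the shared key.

Shared key K = 93^20 mod 157.
93^1 ≡ 93 (mod 157)
93^2 = (93^1)^2 ≡ 93^2 = 8649 ≡ 14 (mod 157)
93^4 = (93^2)^2 ≡ 14^2 = 196 ≡ 39 (mod 157)
93^8 = (93^4)^2 ≡ 39^2 = 1521 ≡ 108 (mod 157)
93^16 = (93^8)^2 ≡ 108^2 = 11664 ≡ 46 (mod 157)
93^20 = 93^16 · 93^4 ≡ 46 · 39 ≡ 67 (mod 157).

67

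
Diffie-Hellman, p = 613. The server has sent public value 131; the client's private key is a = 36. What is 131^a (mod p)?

Shared key K = 131^36 mod 613.
131^1 ≡ 131 (mod 613)
131^2 = (131^1)^2 ≡ 131^2 = 17161 ≡ 610 (mod 613)
131^4 = (131^2)^2 ≡ 610^2 = 372100 ≡ 9 (mod 613)
131^8 = (131^4)^2 ≡ 9^2 = 81 ≡ 81 (mod 613)
131^16 = (131^8)^2 ≡ 81^2 = 6561 ≡ 431 (mod 613)
131^32 = (131^16)^2 ≡ 431^2 = 185761 ≡ 22 (mod 613)
131^36 = 131^32 · 131^4 ≡ 22 · 9 ≡ 198 (mod 613).

198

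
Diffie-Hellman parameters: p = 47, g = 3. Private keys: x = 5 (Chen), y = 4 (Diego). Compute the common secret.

Diego sends B = g^y mod p = 3^4 mod 47.
3^1 ≡ 3 (mod 47)
3^2 = (3^1)^2 ≡ 3^2 = 9 ≡ 9 (mod 47)
3^4 = (3^2)^2 ≡ 9^2 = 81 ≡ 34 (mod 47)
So B = 34. Chen then computes K = B^x mod p = 34^5 mod 47.
34^1 ≡ 34 (mod 47)
34^2 = (34^1)^2 ≡ 34^2 = 1156 ≡ 28 (mod 47)
34^4 = (34^2)^2 ≡ 28^2 = 784 ≡ 32 (mod 47)
34^5 = 34^4 · 34^1 ≡ 32 · 34 ≡ 7 (mod 47).

7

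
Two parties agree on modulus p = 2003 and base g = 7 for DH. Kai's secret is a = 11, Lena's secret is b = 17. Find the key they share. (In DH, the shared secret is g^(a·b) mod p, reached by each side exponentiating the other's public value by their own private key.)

1273

Kai sends A = g^a mod p = 7^11 mod 2003.
7^1 ≡ 7 (mod 2003)
7^2 = (7^1)^2 ≡ 7^2 = 49 ≡ 49 (mod 2003)
7^4 = (7^2)^2 ≡ 49^2 = 2401 ≡ 398 (mod 2003)
7^8 = (7^4)^2 ≡ 398^2 = 158404 ≡ 167 (mod 2003)
7^11 = 7^8 · 7^2 · 7^1 ≡ 167 · 49 · 7 ≡ 1197 (mod 2003).
So A = 1197. Lena then computes K = A^b mod p = 1197^17 mod 2003.
1197^1 ≡ 1197 (mod 2003)
1197^2 = (1197^1)^2 ≡ 1197^2 = 1432809 ≡ 664 (mod 2003)
1197^4 = (1197^2)^2 ≡ 664^2 = 440896 ≡ 236 (mod 2003)
1197^8 = (1197^4)^2 ≡ 236^2 = 55696 ≡ 1615 (mod 2003)
1197^16 = (1197^8)^2 ≡ 1615^2 = 2608225 ≡ 319 (mod 2003)
1197^17 = 1197^16 · 1197^1 ≡ 319 · 1197 ≡ 1273 (mod 2003).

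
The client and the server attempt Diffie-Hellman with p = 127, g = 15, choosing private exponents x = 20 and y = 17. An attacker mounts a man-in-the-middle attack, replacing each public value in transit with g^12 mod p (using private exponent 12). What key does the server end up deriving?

The server receives an attacker's public value M = 15^12 mod 127 instead of the honest one.
15^1 ≡ 15 (mod 127)
15^2 = (15^1)^2 ≡ 15^2 = 225 ≡ 98 (mod 127)
15^4 = (15^2)^2 ≡ 98^2 = 9604 ≡ 79 (mod 127)
15^8 = (15^4)^2 ≡ 79^2 = 6241 ≡ 18 (mod 127)
15^12 = 15^8 · 15^4 ≡ 18 · 79 ≡ 25 (mod 127).
So M = 25. The server computes K = M^17 mod 127.
25^1 ≡ 25 (mod 127)
25^2 = (25^1)^2 ≡ 25^2 = 625 ≡ 117 (mod 127)
25^4 = (25^2)^2 ≡ 117^2 = 13689 ≡ 100 (mod 127)
25^8 = (25^4)^2 ≡ 100^2 = 10000 ≡ 94 (mod 127)
25^16 = (25^8)^2 ≡ 94^2 = 8836 ≡ 73 (mod 127)
25^17 = 25^16 · 25^1 ≡ 73 · 25 ≡ 47 (mod 127).

47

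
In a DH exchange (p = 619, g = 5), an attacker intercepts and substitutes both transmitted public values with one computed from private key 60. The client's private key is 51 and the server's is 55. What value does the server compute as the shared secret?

The server receives an attacker's public value M = 5^60 mod 619 instead of the honest one.
5^1 ≡ 5 (mod 619)
5^2 = (5^1)^2 ≡ 5^2 = 25 ≡ 25 (mod 619)
5^4 = (5^2)^2 ≡ 25^2 = 625 ≡ 6 (mod 619)
5^8 = (5^4)^2 ≡ 6^2 = 36 ≡ 36 (mod 619)
5^16 = (5^8)^2 ≡ 36^2 = 1296 ≡ 58 (mod 619)
5^32 = (5^16)^2 ≡ 58^2 = 3364 ≡ 269 (mod 619)
5^60 = 5^32 · 5^16 · 5^8 · 5^4 ≡ 269 · 58 · 36 · 6 ≡ 196 (mod 619).
So M = 196. The server computes K = M^55 mod 619.
196^1 ≡ 196 (mod 619)
196^2 = (196^1)^2 ≡ 196^2 = 38416 ≡ 38 (mod 619)
196^4 = (196^2)^2 ≡ 38^2 = 1444 ≡ 206 (mod 619)
196^8 = (196^4)^2 ≡ 206^2 = 42436 ≡ 344 (mod 619)
196^16 = (196^8)^2 ≡ 344^2 = 118336 ≡ 107 (mod 619)
196^32 = (196^16)^2 ≡ 107^2 = 11449 ≡ 307 (mod 619)
196^55 = 196^32 · 196^16 · 196^4 · 196^2 · 196^1 ≡ 307 · 107 · 206 · 38 · 196 ≡ 339 (mod 619).

339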